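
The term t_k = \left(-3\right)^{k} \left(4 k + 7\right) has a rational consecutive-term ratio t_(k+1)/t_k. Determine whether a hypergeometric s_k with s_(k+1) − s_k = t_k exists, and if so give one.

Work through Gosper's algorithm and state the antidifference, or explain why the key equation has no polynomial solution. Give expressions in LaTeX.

s_k = \left(-3\right)^{k} \left(- k - 1\right)

t_(k+1)/t_k = 3*(-4*k - 11)/(4*k + 7).
Take A(k)=-3, B(k)=1, C(k)=k + 7/4.
Need (-3)·f(k+1) − (1)·f(k) = k + 7/4.
deg f ≤ 1 (via 0,0,1).
Coefficient equations give f(k) = -(k + 1)/4.
Get s_k = R·t_k = (-3)**k*(-k - 1) with R(k) = B(k−1)f(k)/C(k) = -(k + 1)/(4*k + 7).
s_(k+1) − s_k = (-3)**k*(4*k + 7) = t_k.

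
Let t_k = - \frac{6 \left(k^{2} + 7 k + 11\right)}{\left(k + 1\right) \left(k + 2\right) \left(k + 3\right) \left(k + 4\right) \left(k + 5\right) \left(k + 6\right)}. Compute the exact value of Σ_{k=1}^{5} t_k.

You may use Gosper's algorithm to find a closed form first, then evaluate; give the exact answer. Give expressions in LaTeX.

Compute t_(k+1)/t_k: get (k + 1)*(7*k + (k + 1)**2 + 18)/((k + 7)*(k**2 + 7*k + 11)).
Normal form (A,B,C) = (k + 1, k + 7, k**2 + 7*k + 11).
Key eq: (k + 1)·f(k+1) = (k + 6)·f(k) + (k**2 + 7*k + 11).
deg f ≤ 5 (via 1,1,2).
A polynomial solution: f(k) = k*(k + 2)*(k + 4)*(k**2 + 9*k + 23)/45.
Get s_k = R·t_k = 2*k*(-k**2 - 9*k - 23)/(15*(k**3 + 9*k**2 + 23*k + 15)) with R(k) = B(k−1)f(k)/C(k) = k*(k + 2)*(k + 4)*(k + 6)*(k**2 + 9*k + 23)/(45*(k**2 + 7*k + 11)).
s_(k+1) − s_k = 6*(-k**2 - 7*k - 11)/(k**6 + 21*k**5 + 175*k**4 + 735*k**3 + 1624*k**2 + 1764*k + 720) = t_k.
Evaluate s at k=6 and k=1: -452/3465 and -11/120; difference -215/5544.

Σ = -215/5544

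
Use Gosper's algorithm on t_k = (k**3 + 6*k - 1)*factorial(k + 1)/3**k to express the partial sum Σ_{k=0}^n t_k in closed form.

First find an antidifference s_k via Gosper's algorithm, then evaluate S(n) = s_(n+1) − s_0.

r(k) = (k + 2)*(6*k + (k + 1)**3 + 5)/(3*(k**3 + 6*k - 1)) after simplifying.
Gosper form: A/B · C(k+1)/C(k) with A=k/3 + 2/3, B=1, C=k**3 + 6*k - 1.
Key eq: (k/3 + 2/3)·f(k+1) = (1)·f(k) + (k**3 + 6*k - 1).
d = 2 from the (1,0,3) case.
A polynomial solution: f(k) = 3*(k**2 - k + 1).
Then R = B(k−1)f/C = 3*(k**2 - k + 1)/(k**3 + 6*k - 1), so s_k = R(k)·t_k = 3**(1 - k)*(k**2 - k + 1)*factorial(k + 1).
s_(k+1) − s_k = (k**3 + 6*k - 1)*factorial(k + 1)/3**k = t_k.
Evaluate: s_(n+1) = (n**2 + n + 1)*factorial(n + 2)/3**n; subtract s_(0) = 3 ⇒ S(n) = (-3**(n + 1) + n**4*factorial(n) + 4*n**3*factorial(n) + 6*n**2*factorial(n) + 5*n*factorial(n) + 2*factorial(n))/3**n.

S(n) = (-3**(n + 1) + n**4*factorial(n) + 4*n**3*factorial(n) + 6*n**2*factorial(n) + 5*n*factorial(n) + 2*factorial(n))/3**n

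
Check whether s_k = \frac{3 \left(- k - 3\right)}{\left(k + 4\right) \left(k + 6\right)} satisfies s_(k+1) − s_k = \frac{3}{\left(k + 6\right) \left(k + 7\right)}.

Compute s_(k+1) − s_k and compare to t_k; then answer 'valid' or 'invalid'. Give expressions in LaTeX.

Invalid: residual \frac{3 \left(- 2 k - 11\right)}{k^{4} + 22 k^{3} + 179 k^{2} + 638 k + 840} ≠ 0.

s_(k+1) = 3*(-k - 4)/((k + 5)*(k + 7))
s_(k+1) − s_k = 3*(k**2 + 7*k + 9)/(k**4 + 22*k**3 + 179*k**2 + 638*k + 840)
(s_(k+1) − s_k) − t_k = 3*(-2*k - 11)/(k**4 + 22*k**3 + 179*k**2 + 638*k + 840)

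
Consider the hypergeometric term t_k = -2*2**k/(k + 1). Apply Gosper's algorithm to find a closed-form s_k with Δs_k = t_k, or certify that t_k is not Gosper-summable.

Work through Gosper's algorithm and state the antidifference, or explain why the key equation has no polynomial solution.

none — t_k is not Gosper-summable

Compute t_(k+1)/t_k: get 2*(k + 1)/(k + 2).
A = 2*k + 2, B = k + 2, C = 1.
Need (2*k + 2)·f(k+1) − (k + 1)·f(k) = 1.
deg f ≤ -1 (via 1,1,0).
Bound -1 < 0, so the key equation has no polynomial solution.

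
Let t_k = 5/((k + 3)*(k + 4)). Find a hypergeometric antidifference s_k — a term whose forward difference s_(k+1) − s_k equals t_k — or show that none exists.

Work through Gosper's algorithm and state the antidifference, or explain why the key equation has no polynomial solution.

The ratio is (k + 3)/(k + 5).
Take A(k)=k + 3, B(k)=k + 5, C(k)=1.
f must satisfy (k + 3)·f(k+1) − (k + 4)·f(k) = 1.
deg f ≤ 1 (via 1,1,0).
Coefficient equations give f(k) = k/3.
Get s_k = R·t_k = 5*k/(3*(k + 3)) with R(k) = B(k−1)f(k)/C(k) = k*(k + 4)/3.
Δs = 5/(k**2 + 7*k + 12), as required.

s_k = 5*k/(3*(k + 3))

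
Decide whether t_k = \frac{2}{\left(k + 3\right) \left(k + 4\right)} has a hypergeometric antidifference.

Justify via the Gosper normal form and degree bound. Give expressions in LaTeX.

Compute t_(k+1)/t_k: get (k + 3)/(k + 5).
Normal form (A,B,C) = (k + 3, k + 5, 1).
f must satisfy (k + 3)·f(k+1) − (k + 4)·f(k) = 1.
Degrees (1,1,0) ⇒ d ≤ 1.
Solve for f: f(k) = k/3 (degree 1 ≤ 1).
Certificate R = B(k−1)f/C = k*(k + 4)/3 gives s_k = 2*k/(3*(k + 3)).
Verify: 2/(k**2 + 7*k + 12) matches t_k.

Yes. s_k = \frac{2 k}{3 \left(k + 3\right)}.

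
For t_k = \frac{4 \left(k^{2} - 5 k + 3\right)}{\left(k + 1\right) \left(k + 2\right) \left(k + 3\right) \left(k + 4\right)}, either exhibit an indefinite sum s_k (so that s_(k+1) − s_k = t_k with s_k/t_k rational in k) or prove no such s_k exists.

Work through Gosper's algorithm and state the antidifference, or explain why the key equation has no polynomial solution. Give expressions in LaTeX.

Step 1: r(k) = (k**3 - 2*k**2 - 4*k - 1)/(k**3 - 22*k + 15).
Gosper form: A/B · C(k+1)/C(k) with A=k + 1, B=k + 5, C=k**2 - 5*k + 3.
Set up (k + 1)·f(k+1) − (k + 4)·f(k) − (k**2 - 5*k + 3) = 0.
Bound: deg f ≤ 3.
Match coefficients ⇒ f(k) = k*(k**2 + 17)/6.
Then R = B(k−1)f/C = k*(k + 4)*(k**2 + 17)/(6*(k**2 - 5*k + 3)), so s_k = R(k)·t_k = 2*k*(k**2 + 17)/(3*(k + 1)*(k + 2)*(k + 3)).
Δs = 4*(k**2 - 5*k + 3)/(k**4 + 10*k**3 + 35*k**2 + 50*k + 24), as required.

s_k = \frac{2 k \left(k^{2} + 17\right)}{3 \left(k + 1\right) \left(k + 2\right) \left(k + 3\right)}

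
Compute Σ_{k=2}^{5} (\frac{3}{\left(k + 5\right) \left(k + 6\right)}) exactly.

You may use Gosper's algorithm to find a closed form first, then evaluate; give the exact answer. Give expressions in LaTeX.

Σ = 12/77

t_(k+1)/t_k = (k + 5)/(k + 7).
Factor: A=k + 5; B=k + 7; C=1.
Solve (k + 5)·f(k+1) − (k + 6)·f(k) = 1.
deg f ≤ 1 (via 1,1,0).
A polynomial solution: f(k) = k/5.
Then R = B(k−1)f/C = k*(k + 6)/5, so s_k = R(k)·t_k = 3*k/(5*(k + 5)).
Verify: 3/(k**2 + 11*k + 30) matches t_k.
Telescoping: Σ = s_(6) − s_(2) = 18/55 − (6/35) = 12/77.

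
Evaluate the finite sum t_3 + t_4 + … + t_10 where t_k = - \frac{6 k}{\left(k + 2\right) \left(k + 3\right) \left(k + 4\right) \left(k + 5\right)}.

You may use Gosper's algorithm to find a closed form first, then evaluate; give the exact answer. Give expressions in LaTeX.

The ratio is (k + 1)*(k + 2)/(k*(k + 6)).
Factor: A=k + 2; B=k + 6; C=k.
Need (k + 2)·f(k+1) − (k + 5)·f(k) = k.
deg f ≤ 3 (via 1,1,1).
Match coefficients ⇒ f(k) = k*(k - 1)*(k + 10)/72.
R(k) = B(k−1)·f(k)/C(k) = (k - 1)*(k + 5)*(k + 10)/72; s_k = R·t_k = k*(-k**2 - 9*k + 10)/(12*(k + 2)*(k + 3)*(k + 4)).
Verify: -6*k/(k**4 + 14*k**3 + 71*k**2 + 154*k + 120) matches t_k.
Evaluate s at k=11 and k=3: -11/156 and -13/420; difference -18/455.

Σ = -18/455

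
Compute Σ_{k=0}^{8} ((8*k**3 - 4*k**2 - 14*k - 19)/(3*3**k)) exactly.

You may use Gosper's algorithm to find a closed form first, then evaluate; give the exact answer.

Σ = -81995/19683

t_(k+1)/t_k = (8*k**3 + 20*k**2 + 2*k - 29)/(3*(8*k**3 - 4*k**2 - 14*k - 19)).
A = 1/3, B = 1, C = k**3 - k**2/2 - 7*k/4 - 19/8.
f must satisfy (1/3)·f(k+1) − (1)·f(k) = k**3 - k**2/2 - 7*k/4 - 19/8.
d = 3 from the (0,0,3) case.
Coefficient equations give f(k) = -3*(4*k**3 + 4*k**2 + 3*k - 4)/8.
Certificate R = B(k−1)f/C = -3*(4*k**3 + 4*k**2 + 3*k - 4)/(8*k**3 - 4*k**2 - 14*k - 19) gives s_k = (-4*k**3 - 4*k**2 - 3*k + 4)/3**k.
Verify: (8*k**3 - 4*k**2 - 14*k - 19)/(3*3**k) matches t_k.
Evaluate s at k=9 and k=0: -3263/19683 and 4; difference -81995/19683.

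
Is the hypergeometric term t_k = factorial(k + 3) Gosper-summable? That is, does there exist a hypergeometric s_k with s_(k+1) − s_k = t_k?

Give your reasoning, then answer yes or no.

Compute t_(k+1)/t_k: get k + 4.
Take A(k)=k + 4, B(k)=1, C(k)=1.
Solve (k + 4)·f(k+1) − (1)·f(k) = 1.
From deg A=1, deg B=0, deg C=0: d=-1.
Bound -1 < 0, so the key equation has no polynomial solution.

No — t_k has no hypergeometric antidifference.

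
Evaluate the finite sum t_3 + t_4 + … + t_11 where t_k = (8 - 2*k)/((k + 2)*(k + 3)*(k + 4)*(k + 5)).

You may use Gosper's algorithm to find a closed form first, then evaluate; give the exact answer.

t_(k+1)/t_k = (k - 3)*(k + 2)/((k - 4)*(k + 6)).
Normal form (A,B,C) = (k + 2, k + 6, k - 4).
Key eq: (k + 2)·f(k+1) = (k + 5)·f(k) + (k - 4).
Bound: deg f ≤ 3.
Solve for f: f(k) = -k*(k**2 + 9*k + 38)/24 (degree 3 ≤ 3).
Get s_k = R·t_k = k*(k**2 + 9*k + 38)/(12*(k + 2)*(k + 3)*(k + 4)) with R(k) = B(k−1)f(k)/C(k) = -k*(k + 5)*(k**2 + 9*k + 38)/(24*(k - 4)).
Verify: 2*(4 - k)/(k**4 + 14*k**3 + 71*k**2 + 154*k + 120) matches t_k.
Sum = s_(12) − s_(3); s_(12) = 29/336, s_(3) = 37/420 ⇒ -1/560.

Σ = -1/560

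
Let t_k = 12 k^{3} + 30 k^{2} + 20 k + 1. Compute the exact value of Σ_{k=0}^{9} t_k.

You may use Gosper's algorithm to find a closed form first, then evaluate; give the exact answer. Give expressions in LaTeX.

The ratio is (12*k**3 + 66*k**2 + 116*k + 63)/(12*k**3 + 30*k**2 + 20*k + 1).
A = 1, B = 1, C = k**3 + 5*k**2/2 + 5*k/3 + 1/12.
Solve (1)·f(k+1) − (1)·f(k) = k**3 + 5*k**2/2 + 5*k/3 + 1/12.
deg f ≤ 4 (via 0,0,3).
Solve for f: f(k) = k*(3*k**3 + 4*k**2 - 2*k - 4)/12 (degree 4 ≤ 4).
R(k) = B(k−1)·f(k)/C(k) = k*(3*k**3 + 4*k**2 - 2*k - 4)/(12*k**3 + 30*k**2 + 20*k + 1); s_k = R·t_k = k*(3*k**3 + 4*k**2 - 2*k - 4).
Verify: 12*k**3 + 30*k**2 + 20*k + 1 matches t_k.
Telescoping: Σ = s_(10) − s_(0) = 33760 − (0) = 33760.

Σ = 33760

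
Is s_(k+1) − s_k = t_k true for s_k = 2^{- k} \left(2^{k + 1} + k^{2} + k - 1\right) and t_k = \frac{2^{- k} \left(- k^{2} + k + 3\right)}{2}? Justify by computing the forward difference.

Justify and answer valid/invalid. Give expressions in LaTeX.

Valid: the claim telescopes to t_k.

s_(k+1) = (4*2**k + k + (k + 1)**2)/(2*2**k)
s_(k+1) − s_k = (-k**2 + k + 3)/(2*2**k)
(s_(k+1) − s_k) − t_k = 0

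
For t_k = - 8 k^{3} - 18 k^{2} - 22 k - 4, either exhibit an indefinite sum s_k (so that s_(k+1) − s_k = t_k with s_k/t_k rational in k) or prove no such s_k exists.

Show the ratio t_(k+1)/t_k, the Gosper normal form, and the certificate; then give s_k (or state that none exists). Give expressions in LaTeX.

s_k = 2 k \left(- k^{3} - k^{2} - 2 k + 2\right)

The ratio is (4*k**3 + 21*k**2 + 41*k + 26)/(4*k**3 + 9*k**2 + 11*k + 2).
Gosper form: A/B · C(k+1)/C(k) with A=1, B=1, C=k**3 + 9*k**2/4 + 11*k/4 + 1/2.
Key eq: (1)·f(k+1) = (1)·f(k) + (k**3 + 9*k**2/4 + 11*k/4 + 1/2).
From deg A=0, deg B=0, deg C=3: d=4.
Match coefficients ⇒ f(k) = k*(k**3 + k**2 + 2*k - 2)/4.
Certificate R = B(k−1)f/C = k*(k**3 + k**2 + 2*k - 2)/(4*k**3 + 9*k**2 + 11*k + 2) gives s_k = 2*k*(-k**3 - k**2 - 2*k + 2).
Verify: -8*k**3 - 18*k**2 - 22*k - 4 matches t_k.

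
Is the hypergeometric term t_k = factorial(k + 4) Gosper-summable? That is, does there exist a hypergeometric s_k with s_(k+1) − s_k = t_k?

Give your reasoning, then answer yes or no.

No — t_k has no hypergeometric antidifference.

Ratio r(k) = k + 5.
Factor: A=k + 5; B=1; C=1.
Need (k + 5)·f(k+1) − (1)·f(k) = 1.
deg f ≤ -1 (via 1,0,0).
Bound -1 < 0, so the key equation has no polynomial solution.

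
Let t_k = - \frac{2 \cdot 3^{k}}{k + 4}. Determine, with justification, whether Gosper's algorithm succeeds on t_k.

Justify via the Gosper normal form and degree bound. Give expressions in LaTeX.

No. Not Gosper-summable.

Ratio r(k) = 3*(k + 4)/(k + 5).
So A=3*k + 12 and B=k + 5, with C=1.
Set up (3*k + 12)·f(k+1) − (k + 4)·f(k) − (1) = 0.
Bound: deg f ≤ -1.
deg f ≤ -1 is impossible — no certificate.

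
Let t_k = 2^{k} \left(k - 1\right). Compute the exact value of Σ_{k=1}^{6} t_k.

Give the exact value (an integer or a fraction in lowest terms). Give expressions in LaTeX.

r(k) = 2*k/(k - 1) after simplifying.
Factor: A=2; B=1; C=k - 1.
Key eq: (2)·f(k+1) = (1)·f(k) + (k - 1).
Bound: deg f ≤ 1.
Coefficient equations give f(k) = k - 3.
R(k) = B(k−1)·f(k)/C(k) = (k - 3)/(k - 1); s_k = R·t_k = 2**k*(k - 3).
s_(k+1) − s_k = 2**k*(k - 1) = t_k.
Σ_(k=1)^(6) t_k = s_(7) − s_(1) = 512 − (-4) = 516.

Σ = 516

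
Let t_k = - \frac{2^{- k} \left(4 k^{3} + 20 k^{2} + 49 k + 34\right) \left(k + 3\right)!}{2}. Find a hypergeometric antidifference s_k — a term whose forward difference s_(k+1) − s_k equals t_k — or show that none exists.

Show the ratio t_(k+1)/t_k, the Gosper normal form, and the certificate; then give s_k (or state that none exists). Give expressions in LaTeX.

The ratio is (4*k**4 + 48*k**3 + 229*k**2 + 511*k + 428)/(2*(4*k**3 + 20*k**2 + 49*k + 34)).
Gosper form: A/B · C(k+1)/C(k) with A=k/2 + 2, B=1, C=k**3 + 5*k**2 + 49*k/4 + 17/2.
Solve (k/2 + 2)·f(k+1) − (1)·f(k) = k**3 + 5*k**2 + 49*k/4 + 17/2.
From deg A=1, deg B=0, deg C=3: d=2.
Solve for f: f(k) = (2*k + 1)**2/2 (degree 2 ≤ 2).
Get s_k = R·t_k = -(2*k + 1)**2*factorial(k + 3)/2**k with R(k) = B(k−1)f(k)/C(k) = 2*(2*k + 1)**2/(4*k**3 + 20*k**2 + 49*k + 34).
Verify: -(4*k**3 + 20*k**2 + 49*k + 34)*factorial(k + 3)/(2*2**k) matches t_k.

s_k = - 2^{- k} \left(2 k + 1\right)^{2} \left(k + 3\right)!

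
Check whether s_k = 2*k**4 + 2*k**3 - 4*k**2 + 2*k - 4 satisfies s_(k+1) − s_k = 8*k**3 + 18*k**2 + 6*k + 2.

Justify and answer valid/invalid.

Valid — Δs_k = t_k.

s_(k+1) = 2*k**4 + 10*k**3 + 14*k**2 + 8*k - 2
s_(k+1) − s_k = 8*k**3 + 18*k**2 + 6*k + 2
(s_(k+1) − s_k) − t_k = 0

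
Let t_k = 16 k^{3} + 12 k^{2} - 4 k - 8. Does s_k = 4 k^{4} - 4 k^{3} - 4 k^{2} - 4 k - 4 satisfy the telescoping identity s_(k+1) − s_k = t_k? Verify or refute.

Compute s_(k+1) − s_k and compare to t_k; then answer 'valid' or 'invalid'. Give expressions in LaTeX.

valid; difference matches t_k

s_(k+1) = -4*k + 4*(k + 1)**4 - 4*(k + 1)**3 - 4*(k + 1)**2 - 8
s_(k+1) − s_k = 16*k**3 + 12*k**2 - 4*k - 8
(s_(k+1) − s_k) − t_k = 0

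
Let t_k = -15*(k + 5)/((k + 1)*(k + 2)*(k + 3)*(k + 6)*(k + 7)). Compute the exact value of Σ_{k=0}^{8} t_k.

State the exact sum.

Step 1: r(k) = (k + 1)*(k + 6)**2/((k + 4)*(k + 5)*(k + 8)).
A = k + 1, B = k + 8, C = k**3 + 14*k**2 + 65*k + 100.
Need (k + 1)·f(k+1) − (k + 7)·f(k) = k**3 + 14*k**2 + 65*k + 100.
deg f ≤ 6 (via 1,1,3).
Coefficient equations give f(k) = k*(k + 3)*(k + 4)**2*(k + 5)**2/36.
So s_k = (B(k−1)f/C)·t_k = (k*(k + 3)*(k + 4)*(k + 7)/36)·t_k = 5*k*(-k**2 - 9*k - 20)/(12*(k**3 + 9*k**2 + 20*k + 12)).
Δs = 15*(-k - 5)/(k**5 + 19*k**4 + 131*k**3 + 401*k**2 + 540*k + 252), as required.
Telescoping: Σ = s_(9) − s_(0) = -91/220 − (0) = -91/220.

Σ = -91/220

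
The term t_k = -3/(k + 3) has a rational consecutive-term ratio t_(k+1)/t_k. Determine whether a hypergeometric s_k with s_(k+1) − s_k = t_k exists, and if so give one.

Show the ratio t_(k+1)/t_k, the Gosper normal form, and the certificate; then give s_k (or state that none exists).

The ratio is (k + 3)/(k + 4).
Take A(k)=k + 3, B(k)=k + 4, C(k)=1.
Set up (k + 3)·f(k+1) − (k + 3)·f(k) − (1) = 0.
Degrees (1,1,0) ⇒ d ≤ 0.
Generic f = c0 gives residual -1; -1 = 0 cannot hold, so t_k is not Gosper-summable.

none (Gosper's algorithm certifies no s_k)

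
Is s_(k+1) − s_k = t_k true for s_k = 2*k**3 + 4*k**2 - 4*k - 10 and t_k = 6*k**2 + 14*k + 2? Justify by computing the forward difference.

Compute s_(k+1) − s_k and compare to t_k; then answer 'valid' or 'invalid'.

s_(k+1) = 2*k**3 + 10*k**2 + 10*k - 8
s_(k+1) − s_k = 6*k**2 + 14*k + 2
(s_(k+1) − s_k) − t_k = 0

Valid: the claim telescopes to t_k.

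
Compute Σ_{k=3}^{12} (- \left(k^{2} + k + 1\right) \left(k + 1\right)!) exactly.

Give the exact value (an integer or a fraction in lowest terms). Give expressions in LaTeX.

Σ = -1046139494352

Step 1: r(k) = (k + 2)*(k + (k + 1)**2 + 2)/(k**2 + k + 1).
Gosper form: A/B · C(k+1)/C(k) with A=k + 2, B=1, C=k**2 + k + 1.
Set up (k + 2)·f(k+1) − (1)·f(k) − (k**2 + k + 1) = 0.
deg f ≤ 1 (via 1,0,2).
Coefficient equations give f(k) = k - 1.
So s_k = (B(k−1)f/C)·t_k = ((k - 1)/(k**2 + k + 1))·t_k = -(k - 1)*factorial(k + 1).
Verify: -(k**2 + k + 1)*factorial(k + 1) matches t_k.
Telescoping: Σ = s_(13) − s_(3) = -1046139494400 − (-48) = -1046139494352.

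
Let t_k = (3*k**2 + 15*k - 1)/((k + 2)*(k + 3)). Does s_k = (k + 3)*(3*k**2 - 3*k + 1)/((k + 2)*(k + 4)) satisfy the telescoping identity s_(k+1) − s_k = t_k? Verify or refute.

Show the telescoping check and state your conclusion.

Invalid: residual (-21*k**2 - 67*k + 7)/(k**4 + 14*k**3 + 71*k**2 + 154*k + 120) ≠ 0.

s_(k+1) = -(k + 4)*(3*k - 3*(k + 1)**2 + 2)/((k + 3)*(k + 5))
s_(k+1) − s_k = (3*k**4 + 42*k**3 + 173*k**2 + 224*k - 13)/(k**4 + 14*k**3 + 71*k**2 + 154*k + 120)
(s_(k+1) − s_k) − t_k = (-21*k**2 - 67*k + 7)/(k**4 + 14*k**3 + 71*k**2 + 154*k + 120)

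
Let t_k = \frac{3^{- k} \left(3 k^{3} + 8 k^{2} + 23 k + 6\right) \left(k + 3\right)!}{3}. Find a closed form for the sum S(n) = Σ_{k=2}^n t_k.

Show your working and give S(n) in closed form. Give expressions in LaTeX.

Step 1: r(k) = (3*k**4 + 29*k**3 + 116*k**2 + 232*k + 160)/(3*(3*k**3 + 8*k**2 + 23*k + 6)).
A = k/3 + 4/3, B = 1, C = k**3 + 8*k**2/3 + 23*k/3 + 2.
Solve (k/3 + 4/3)·f(k+1) − (1)·f(k) = k**3 + 8*k**2/3 + 23*k/3 + 2.
d = 2 from the (1,0,3) case.
Solving with deg f ≤ 2: f(k) = (k - 1)*(3*k + 2).
So s_k = (B(k−1)f/C)·t_k = (3*(k - 1)*(3*k + 2)/(3*k**3 + 8*k**2 + 23*k + 6))·t_k = (k - 1)*(3*k + 2)*factorial(k + 3)/3**k.
Check: Δs_k = (3*k**3 + 8*k**2 + 23*k + 6)*factorial(k + 3)/(3*3**k). ✓
Telescope: S(n) = s_(n+1) − s_(2) = 3**(-n - 1)*n*(3*n + 5)*factorial(n + 4) − (320/3) = -320/3 + n**2*factorial(n + 4)/3**n + 5*n*factorial(n + 4)/(3*3**n).

S(n) = - \frac{320}{3} + 3^{- n} n^{2} \left(n + 4\right)! + \frac{5 \cdot 3^{- n} n \left(n + 4\right)!}{3}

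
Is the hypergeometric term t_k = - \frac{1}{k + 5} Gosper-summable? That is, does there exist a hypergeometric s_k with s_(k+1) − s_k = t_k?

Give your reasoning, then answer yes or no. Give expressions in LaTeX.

Ratio r(k) = (k + 5)/(k + 6).
Normal form (A,B,C) = (k + 5, k + 6, 1).
f must satisfy (k + 5)·f(k+1) − (k + 5)·f(k) = 1.
deg f ≤ 0 (via 1,1,0).
Write f(k) = c0. Then LHS − RHS = -1, requiring -1 = 0: contradictory. No certificate.

No. Not Gosper-summable.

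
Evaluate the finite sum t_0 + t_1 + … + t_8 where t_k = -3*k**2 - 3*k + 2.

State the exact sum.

Step 1: r(k) = (3*k**2 + 9*k + 4)/(3*k**2 + 3*k - 2).
A = 1, B = 1, C = k**2 + k - 2/3.
Solve (1)·f(k+1) − (1)·f(k) = k**2 + k - 2/3.
deg f ≤ 3 (via 0,0,2).
A polynomial solution: f(k) = k*(k**2 - 3)/3.
Certificate R = B(k−1)f/C = k*(k**2 - 3)/(3*k**2 + 3*k - 2) gives s_k = k*(3 - k**2).
Verify: -3*k**2 - 3*k + 2 matches t_k.
Evaluate s at k=9 and k=0: -702 and 0; difference -702.

Σ = -702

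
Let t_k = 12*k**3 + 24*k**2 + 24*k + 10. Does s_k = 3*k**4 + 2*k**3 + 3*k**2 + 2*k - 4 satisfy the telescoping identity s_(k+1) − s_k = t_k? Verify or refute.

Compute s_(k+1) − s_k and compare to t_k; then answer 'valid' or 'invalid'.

s_(k+1) = 3*k**4 + 14*k**3 + 27*k**2 + 26*k + 6
s_(k+1) − s_k = 12*k**3 + 24*k**2 + 24*k + 10
(s_(k+1) − s_k) − t_k = 0

Valid: the claim telescopes to t_k.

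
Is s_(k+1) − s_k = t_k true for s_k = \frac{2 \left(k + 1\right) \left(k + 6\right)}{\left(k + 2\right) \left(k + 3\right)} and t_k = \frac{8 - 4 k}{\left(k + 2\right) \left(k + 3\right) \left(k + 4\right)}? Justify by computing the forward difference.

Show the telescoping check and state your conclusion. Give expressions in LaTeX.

valid (s_(k+1) − s_k reduces to t_k)

s_(k+1) = 2*(k + 2)*(k + 7)/((k + 3)*(k + 4))
s_(k+1) − s_k = 4*(2 - k)/(k**3 + 9*k**2 + 26*k + 24)
(s_(k+1) − s_k) − t_k = 0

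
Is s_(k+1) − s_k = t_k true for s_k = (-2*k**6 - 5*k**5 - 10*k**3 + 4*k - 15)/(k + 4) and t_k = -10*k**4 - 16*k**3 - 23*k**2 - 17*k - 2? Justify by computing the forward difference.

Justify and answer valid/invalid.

s_(k+1) = (4*k - 2*(k + 1)**6 - 5*(k + 1)**5 - 10*(k + 1)**3 - 11)/(k + 5)
s_(k+1) − s_k = (-10*k**6 - 98*k**5 - 310*k**4 - 460*k**3 - 507*k**2 - 285*k - 37)/(k**2 + 9*k + 20)
(s_(k+1) − s_k) − t_k = (8*k**5 + 57*k**4 + 84*k**3 + 108*k**2 + 73*k + 3)/(k**2 + 9*k + 20)

Invalid: residual (8*k**5 + 57*k**4 + 84*k**3 + 108*k**2 + 73*k + 3)/(k**2 + 9*k + 20) ≠ 0.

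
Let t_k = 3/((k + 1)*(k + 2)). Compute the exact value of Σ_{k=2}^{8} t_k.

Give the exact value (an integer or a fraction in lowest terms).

r(k) = (k + 1)/(k + 3) after simplifying.
A = k + 1, B = k + 3, C = 1.
Need (k + 1)·f(k+1) − (k + 2)·f(k) = 1.
d = 1 from the (1,1,0) case.
Solving with deg f ≤ 1: f(k) = k.
Get s_k = R·t_k = 3*k/(k + 1) with R(k) = B(k−1)f(k)/C(k) = k*(k + 2).
Δs = 3/(k**2 + 3*k + 2), as required.
Sum = s_(9) − s_(2); s_(9) = 27/10, s_(2) = 2 ⇒ 7/10.

Σ = 7/10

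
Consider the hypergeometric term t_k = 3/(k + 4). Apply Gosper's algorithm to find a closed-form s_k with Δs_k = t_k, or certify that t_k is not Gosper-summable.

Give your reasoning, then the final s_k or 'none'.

none (Gosper's algorithm certifies no s_k)

Step 1: r(k) = (k + 4)/(k + 5).
So A=k + 4 and B=k + 5, with C=1.
Need (k + 4)·f(k+1) − (k + 4)·f(k) = 1.
Bound: deg f ≤ 0.
Put f(k) = c0: A·f(k+1) − B(k−1)·f(k) − C = -1; need -1 = 0 — inconsistent ⇒ no f, not summable.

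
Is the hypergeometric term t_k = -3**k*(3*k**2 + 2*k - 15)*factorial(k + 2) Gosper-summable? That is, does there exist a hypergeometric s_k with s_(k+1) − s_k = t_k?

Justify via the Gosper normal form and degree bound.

Yes. s_k = -3**k*(k - 3)*factorial(k + 2).

r(k) = 3*(3*k**3 + 17*k**2 + 14*k - 30)/(3*k**2 + 2*k - 15) after simplifying.
Normal form (A,B,C) = (3*k + 9, 1, k**2 + 2*k/3 - 5).
f must satisfy (3*k + 9)·f(k+1) − (1)·f(k) = k**2 + 2*k/3 - 5.
Bound: deg f ≤ 1.
Match coefficients ⇒ f(k) = (k - 3)/3.
So s_k = (B(k−1)f/C)·t_k = ((k - 3)/(3*k**2 + 2*k - 15))·t_k = -3**k*(k - 3)*factorial(k + 2).
s_(k+1) − s_k = -3**k*(3*k**2 + 2*k - 15)*factorial(k + 2) = t_k.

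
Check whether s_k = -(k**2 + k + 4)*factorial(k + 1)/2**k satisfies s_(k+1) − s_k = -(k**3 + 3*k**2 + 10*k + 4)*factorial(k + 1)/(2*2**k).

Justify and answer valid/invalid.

s_(k+1) = -(k**2 + 3*k + 6)*factorial(k + 2)/(2*2**k)
s_(k+1) − s_k = -(k**3 + 3*k**2 + 10*k + 4)*factorial(k + 1)/(2*2**k)
(s_(k+1) − s_k) − t_k = 0

Valid — Δs_k = t_k.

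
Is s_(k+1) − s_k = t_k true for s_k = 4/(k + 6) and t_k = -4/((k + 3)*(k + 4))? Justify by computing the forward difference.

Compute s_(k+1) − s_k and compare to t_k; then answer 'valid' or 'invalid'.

s_(k+1) = 4/(k + 7)
s_(k+1) − s_k = -4/((k + 6)*(k + 7))
(s_(k+1) − s_k) − t_k = 24*(k + 5)/(k**4 + 20*k**3 + 145*k**2 + 450*k + 504)

Invalid: residual 24*(k + 5)/(k**4 + 20*k**3 + 145*k**2 + 450*k + 504) ≠ 0.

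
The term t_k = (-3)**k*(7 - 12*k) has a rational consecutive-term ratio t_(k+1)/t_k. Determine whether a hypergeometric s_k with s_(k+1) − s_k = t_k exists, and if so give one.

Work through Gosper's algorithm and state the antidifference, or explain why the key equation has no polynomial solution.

s_k = (-3)**k*(3*k - 4)

t_(k+1)/t_k = 3*(-12*k - 5)/(12*k - 7).
Take A(k)=-3, B(k)=1, C(k)=k - 7/12.
Set up (-3)·f(k+1) − (1)·f(k) − (k - 7/12) = 0.
deg f ≤ 1 (via 0,0,1).
Coefficient equations give f(k) = -(3*k - 4)/12.
Certificate R = B(k−1)f/C = -(3*k - 4)/(12*k - 7) gives s_k = (-3)**k*(3*k - 4).
Check: Δs_k = (-3)**k*(7 - 12*k). ✓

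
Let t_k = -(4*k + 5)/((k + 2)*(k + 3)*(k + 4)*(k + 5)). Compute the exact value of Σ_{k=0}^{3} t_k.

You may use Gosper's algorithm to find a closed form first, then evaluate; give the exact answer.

r(k) = (k + 2)*(4*k + 9)/((k + 6)*(4*k + 5)) after simplifying.
Take A(k)=k + 2, B(k)=k + 6, C(k)=k + 5/4.
Need (k + 2)·f(k+1) − (k + 5)·f(k) = k + 5/4.
From deg A=1, deg B=1, deg C=1: d=3.
Match coefficients ⇒ f(k) = k*(k**2 + 9*k + 10)/32.
R(k) = B(k−1)·f(k)/C(k) = k*(k + 5)*(k**2 + 9*k + 10)/(8*(4*k + 5)); s_k = R·t_k = k*(-k**2 - 9*k - 10)/(8*(k + 2)*(k + 3)*(k + 4)).
Verify: (-4*k - 5)/(k**4 + 14*k**3 + 71*k**2 + 154*k + 120) matches t_k.
Sum = s_(4) − s_(0); s_(4) = -31/336, s_(0) = 0 ⇒ -31/336.

Σ = -31/336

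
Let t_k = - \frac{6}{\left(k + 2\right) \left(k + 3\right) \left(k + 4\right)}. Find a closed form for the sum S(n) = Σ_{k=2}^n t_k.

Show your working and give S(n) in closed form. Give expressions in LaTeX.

Compute t_(k+1)/t_k: get (k + 2)/(k + 5).
So A=k + 2 and B=k + 5, with C=1.
Solve (k + 2)·f(k+1) − (k + 4)·f(k) = 1.
d = 2 from the (1,1,0) case.
Solve for f: f(k) = k*(k + 5)/12 (degree 2 ≤ 2).
Certificate R = B(k−1)f/C = k*(k + 4)*(k + 5)/12 gives s_k = k*(-k - 5)/(2*(k + 2)*(k + 3)).
Δs = -6/(k**3 + 9*k**2 + 26*k + 24), as required.
Σ_(k=2)^n t_k = s_(n+1) − s_(2) = ((-n**2 - 7*n - 6)/(2*(n**2 + 7*n + 12))) − (-7/20), i.e. 3*(-n**2 - 7*n + 8)/(20*(n**2 + 7*n + 12)).

S(n) = \frac{3 \left(- n^{2} - 7 n + 8\right)}{20 \left(n^{2} + 7 n + 12\right)}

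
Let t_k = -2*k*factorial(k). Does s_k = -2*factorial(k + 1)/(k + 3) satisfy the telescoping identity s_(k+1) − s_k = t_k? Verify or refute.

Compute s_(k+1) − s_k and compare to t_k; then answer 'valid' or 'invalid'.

s_(k+1) = -2*factorial(k + 2)/(k + 4)
s_(k+1) − s_k = -2*(k**2 + 4*k + 2)*factorial(k + 1)/((k + 3)*(k + 4))
(s_(k+1) − s_k) − t_k = 4*(k**2 + 3*k - 1)*factorial(k)/((k + 3)*(k + 4))

Invalid: residual 4*(k**2 + 3*k - 1)*factorial(k)/((k + 3)*(k + 4)) ≠ 0.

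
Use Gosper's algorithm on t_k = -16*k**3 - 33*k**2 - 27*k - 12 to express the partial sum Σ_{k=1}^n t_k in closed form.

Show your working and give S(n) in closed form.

t_(k+1)/t_k = (16*k**3 + 81*k**2 + 141*k + 88)/(16*k**3 + 33*k**2 + 27*k + 12).
Normal form (A,B,C) = (1, 1, k**3 + 33*k**2/16 + 27*k/16 + 3/4).
Set up (1)·f(k+1) − (1)·f(k) − (k**3 + 33*k**2/16 + 27*k/16 + 3/4) = 0.
deg f ≤ 4 (via 0,0,3).
A polynomial solution: f(k) = k*(4*k**3 + 3*k**2 + k + 4)/16.
Certificate R = B(k−1)f/C = k*(4*k**3 + 3*k**2 + k + 4)/(16*k**3 + 33*k**2 + 27*k + 12) gives s_k = k*(-4*k**3 - 3*k**2 - k - 4).
Δs = -16*k**3 - 33*k**2 - 27*k - 12, as required.
Evaluate: s_(n+1) = -4*n**4 - 19*n**3 - 34*n**2 - 31*n - 12; subtract s_(1) = -12 ⇒ S(n) = n*(-4*n**3 - 19*n**2 - 34*n - 31).

S(n) = n*(-4*n**3 - 19*n**2 - 34*n - 31)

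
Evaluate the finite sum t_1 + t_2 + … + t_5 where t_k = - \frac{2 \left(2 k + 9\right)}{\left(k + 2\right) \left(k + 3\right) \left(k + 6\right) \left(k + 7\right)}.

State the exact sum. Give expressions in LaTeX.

Σ = -25/336

r(k) = (k + 2)*(k + 6)*(2*k + 11)/((k + 4)*(k + 8)*(2*k + 9)) after simplifying.
Gosper form: A/B · C(k+1)/C(k) with A=k + 2, B=k + 8, C=k**3 + 27*k**2/2 + 121*k/2 + 90.
Need (k + 2)·f(k+1) − (k + 7)·f(k) = k**3 + 27*k**2/2 + 121*k/2 + 90.
deg f ≤ 5 (via 1,1,3).
A polynomial solution: f(k) = k*(k + 3)*(k + 4)*(k + 5)*(k + 8)/24.
Certificate R = B(k−1)f/C = k*(k + 3)*(k + 7)*(k + 8)/(12*(2*k + 9)) gives s_k = k*(-k - 8)/(6*(k**2 + 8*k + 12)).
Verify: 2*(-2*k - 9)/(k**4 + 18*k**3 + 113*k**2 + 288*k + 252) matches t_k.
Sum = s_(6) − s_(1); s_(6) = -7/48, s_(1) = -1/14 ⇒ -25/336.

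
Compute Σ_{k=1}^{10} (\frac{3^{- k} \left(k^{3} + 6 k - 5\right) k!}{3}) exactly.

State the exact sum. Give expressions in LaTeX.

Σ = 61104284/2187

t_(k+1)/t_k = (k + 1)*(6*k + (k + 1)**3 + 1)/(3*(k**3 + 6*k - 5)).
So A=k/3 + 1/3 and B=1, with C=k**3 + 6*k - 5.
Solve (k/3 + 1/3)·f(k+1) − (1)·f(k) = k**3 + 6*k - 5.
deg f ≤ 2 (via 1,0,3).
Solve for f: f(k) = 3*(k**2 + 3) (degree 2 ≤ 2).
Then R = B(k−1)f/C = 3*(k**2 + 3)/(k**3 + 6*k - 5), so s_k = R(k)·t_k = (k**2 + 3)*factorial(k)/3**k.
s_(k+1) − s_k = (k**3 + 6*k - 5)*factorial(k)/(3*3**k) = t_k.
Sum = s_(11) − s_(1); s_(11) = 61107200/2187, s_(1) = 4/3 ⇒ 61104284/2187.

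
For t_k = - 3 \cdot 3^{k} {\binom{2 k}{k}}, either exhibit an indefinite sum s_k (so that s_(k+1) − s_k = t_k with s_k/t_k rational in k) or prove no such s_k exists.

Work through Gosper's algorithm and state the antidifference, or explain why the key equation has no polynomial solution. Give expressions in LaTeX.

none (Gosper's algorithm certifies no s_k)

Step 1: r(k) = 6*(2*k + 1)/(k + 1).
Gosper form: A/B · C(k+1)/C(k) with A=12*k + 6, B=k + 1, C=1.
Set up (12*k + 6)·f(k+1) − (k)·f(k) − (1) = 0.
From deg A=1, deg B=1, deg C=0: d=-1.
Negative degree bound (-1): no f exists, t_k not Gosper-summable.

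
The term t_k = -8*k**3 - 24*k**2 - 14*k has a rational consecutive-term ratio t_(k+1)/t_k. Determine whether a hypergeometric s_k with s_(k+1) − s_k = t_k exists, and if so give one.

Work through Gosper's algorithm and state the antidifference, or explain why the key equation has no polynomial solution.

r(k) = (4*k**3 + 24*k**2 + 43*k + 23)/(k*(4*k**2 + 12*k + 7)) after simplifying.
Take A(k)=1, B(k)=1, C(k)=k**3 + 3*k**2 + 7*k/4.
f must satisfy (1)·f(k+1) − (1)·f(k) = k**3 + 3*k**2 + 7*k/4.
From deg A=0, deg B=0, deg C=3: d=4.
A polynomial solution: f(k) = k*(k - 1)*(2*k**2 + 6*k + 3)/8.
Then R = B(k−1)f/C = (k - 1)*(2*k**2 + 6*k + 3)/(2*(4*k**2 + 12*k + 7)), so s_k = R(k)·t_k = k*(-2*k**3 - 4*k**2 + 3*k + 3).
Verify: 2*k*(-4*k**2 - 12*k - 7) matches t_k.

s_k = k*(-2*k**3 - 4*k**2 + 3*k + 3)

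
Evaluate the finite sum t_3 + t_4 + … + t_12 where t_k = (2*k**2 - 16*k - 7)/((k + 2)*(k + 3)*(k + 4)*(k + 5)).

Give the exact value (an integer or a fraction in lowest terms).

Σ = -157/3570

The ratio is (k + 2)*(16*k - 2*(k + 1)**2 + 23)/((k + 6)*(-2*k**2 + 16*k + 7)).
Normal form (A,B,C) = (k + 2, k + 6, k**2 - 8*k - 7/2).
f must satisfy (k + 2)·f(k+1) − (k + 5)·f(k) = k**2 - 8*k - 7/2.
d = 3 from the (1,1,2) case.
Solving with deg f ≤ 3: f(k) = -k*(k**2 + 25*k + 2)/16.
So s_k = (B(k−1)f/C)·t_k = (-k*(k + 5)*(k**2 + 25*k + 2)/(8*(2*k**2 - 16*k - 7)))·t_k = k*(-k**2 - 25*k - 2)/(8*(k + 2)*(k + 3)*(k + 4)).
Δs = (2*k**2 - 16*k - 7)/(k**4 + 14*k**3 + 71*k**2 + 154*k + 120), as required.
Sum = s_(13) − s_(3); s_(13) = -403/2040, s_(3) = -43/280 ⇒ -157/3570.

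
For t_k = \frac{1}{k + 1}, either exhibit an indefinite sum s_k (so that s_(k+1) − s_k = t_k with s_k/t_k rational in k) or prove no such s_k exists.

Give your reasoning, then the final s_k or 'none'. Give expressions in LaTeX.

Compute t_(k+1)/t_k: get (k + 1)/(k + 2).
A = k + 1, B = k + 2, C = 1.
Key eq: (k + 1)·f(k+1) = (k + 1)·f(k) + (1).
deg f ≤ 0 (via 1,1,0).
f = c0 ⇒ A·f(k+1) − B(k−1)·f(k) − C = -1. The system {-1 = 0} is inconsistent; no antidifference.

not Gosper-summable; s_k does not exist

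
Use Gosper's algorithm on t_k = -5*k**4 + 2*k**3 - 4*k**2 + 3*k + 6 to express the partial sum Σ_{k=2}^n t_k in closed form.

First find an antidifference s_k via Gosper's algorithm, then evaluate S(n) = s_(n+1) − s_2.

S(n) = -n**5 - 2*n**4 - 2*n**3 + 7*n - 2

t_(k+1)/t_k = (5*k**4 + 18*k**3 + 28*k**2 + 19*k - 2)/(5*k**4 - 2*k**3 + 4*k**2 - 3*k - 6).
So A=1 and B=1, with C=k**4 - 2*k**3/5 + 4*k**2/5 - 3*k/5 - 6/5.
Need (1)·f(k+1) − (1)·f(k) = k**4 - 2*k**3/5 + 4*k**2/5 - 3*k/5 - 6/5.
Degrees (0,0,4) ⇒ d ≤ 5.
Coefficient equations give f(k) = k*(k**4 - 3*k**3 + 4*k**2 - 4*k - 4)/5.
Then R = B(k−1)f/C = k*(k**4 - 3*k**3 + 4*k**2 - 4*k - 4)/(5*k**4 - 2*k**3 + 4*k**2 - 3*k - 6), so s_k = R(k)·t_k = k*(-k**4 + 3*k**3 - 4*k**2 + 4*k + 4).
Verify: -5*k**4 + 2*k**3 - 4*k**2 + 3*k + 6 matches t_k.
Telescope: S(n) = s_(n+1) − s_(2) = -n**5 - 2*n**4 - 2*n**3 + 7*n + 6 − (8) = -n**5 - 2*n**4 - 2*n**3 + 7*n - 2.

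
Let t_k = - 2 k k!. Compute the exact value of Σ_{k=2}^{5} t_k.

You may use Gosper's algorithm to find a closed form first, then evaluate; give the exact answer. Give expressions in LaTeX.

r(k) = (k + 1)**2/k after simplifying.
So A=k + 1 and B=1, with C=k.
Set up (k + 1)·f(k+1) − (1)·f(k) − (k) = 0.
From deg A=1, deg B=0, deg C=1: d=0.
Match coefficients ⇒ f(k) = 1.
Then R = B(k−1)f/C = 1/k, so s_k = R(k)·t_k = -2*factorial(k).
s_(k+1) − s_k = -2*k*factorial(k) = t_k.
Sum = s_(6) − s_(2); s_(6) = -1440, s_(2) = -4 ⇒ -1436.

Σ = -1436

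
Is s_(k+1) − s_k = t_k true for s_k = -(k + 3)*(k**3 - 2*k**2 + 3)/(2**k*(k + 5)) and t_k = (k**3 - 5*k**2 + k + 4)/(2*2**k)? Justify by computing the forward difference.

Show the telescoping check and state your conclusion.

Invalid: residual (-k**4 - 2*k**3 + 28*k**2 - 9*k - 26)/(2**k*(k**2 + 11*k + 30)) ≠ 0.

s_(k+1) = -(k + 4)*((k + 1)**3 - 2*(k + 1)**2 + 3)/(2*2**k*(k + 6))
s_(k+1) − s_k = (k**5 + 4*k**4 - 28*k**3 - 79*k**2 + 56*k + 68)/(2*2**k*(k**2 + 11*k + 30))
(s_(k+1) − s_k) − t_k = (-k**4 - 2*k**3 + 28*k**2 - 9*k - 26)/(2**k*(k**2 + 11*k + 30))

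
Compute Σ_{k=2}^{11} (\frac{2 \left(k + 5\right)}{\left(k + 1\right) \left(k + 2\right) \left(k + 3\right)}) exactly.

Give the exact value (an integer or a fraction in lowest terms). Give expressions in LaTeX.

Σ = 365/546

Step 1: r(k) = (k + 1)*(k + 6)/((k + 4)*(k + 5)).
A = k + 1, B = k + 4, C = k + 5.
Solve (k + 1)·f(k+1) − (k + 3)·f(k) = k + 5.
From deg A=1, deg B=1, deg C=1: d=2.
Solve for f: f(k) = k*(3*k + 7)/2 (degree 2 ≤ 2).
R(k) = B(k−1)·f(k)/C(k) = k*(k + 3)*(3*k + 7)/(2*(k + 5)); s_k = R·t_k = k*(3*k + 7)/((k + 1)*(k + 2)).
Δs = 2*(k + 5)/(k**3 + 6*k**2 + 11*k + 6), as required.
Sum = s_(12) − s_(2); s_(12) = 258/91, s_(2) = 13/6 ⇒ 365/546.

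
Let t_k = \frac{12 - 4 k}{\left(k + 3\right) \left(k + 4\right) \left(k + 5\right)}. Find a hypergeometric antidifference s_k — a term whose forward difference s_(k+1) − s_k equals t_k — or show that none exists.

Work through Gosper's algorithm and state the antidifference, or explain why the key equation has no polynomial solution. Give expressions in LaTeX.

Step 1: r(k) = (k - 2)*(k + 3)/((k - 3)*(k + 6)).
Gosper form: A/B · C(k+1)/C(k) with A=k + 3, B=k + 6, C=k - 3.
Solve (k + 3)·f(k+1) − (k + 5)·f(k) = k - 3.
From deg A=1, deg B=1, deg C=1: d=2.
Solve for f: f(k) = -k (degree 1 ≤ 2).
Certificate R = B(k−1)f/C = -k*(k + 5)/(k - 3) gives s_k = 4*k/((k + 3)*(k + 4)).
Δs = 4*(3 - k)/(k**3 + 12*k**2 + 47*k + 60), as required.

s_k = \frac{4 k}{\left(k + 3\right) \left(k + 4\right)}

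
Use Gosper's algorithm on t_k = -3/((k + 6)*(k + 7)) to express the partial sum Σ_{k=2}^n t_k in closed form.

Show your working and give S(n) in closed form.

Ratio r(k) = (k + 6)/(k + 8).
Gosper form: A/B · C(k+1)/C(k) with A=k + 6, B=k + 8, C=1.
Key eq: (k + 6)·f(k+1) = (k + 7)·f(k) + (1).
deg f ≤ 1 (via 1,1,0).
Coefficient equations give f(k) = k/6.
So s_k = (B(k−1)f/C)·t_k = (k*(k + 7)/6)·t_k = -k/(2*k + 12).
Verify: -3/(k**2 + 13*k + 42) matches t_k.
Telescope: S(n) = s_(n+1) − s_(2) = (-n - 1)/(2*(n + 7)) − (-1/8) = 3*(1 - n)/(8*(n + 7)).

S(n) = 3*(1 - n)/(8*(n + 7))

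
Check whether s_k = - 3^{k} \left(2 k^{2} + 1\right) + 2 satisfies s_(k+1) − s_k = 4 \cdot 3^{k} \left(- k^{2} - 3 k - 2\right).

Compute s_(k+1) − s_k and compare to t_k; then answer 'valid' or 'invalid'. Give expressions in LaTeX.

s_(k+1) = -3*3**k*(2*(k + 1)**2 + 1) + 2
s_(k+1) − s_k = 4*3**k*(-k**2 - 3*k - 2)
(s_(k+1) − s_k) − t_k = 0

valid; difference matches t_k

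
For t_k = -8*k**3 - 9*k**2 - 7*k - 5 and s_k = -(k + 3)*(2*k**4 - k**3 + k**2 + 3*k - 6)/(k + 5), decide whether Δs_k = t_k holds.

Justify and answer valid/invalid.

Invalid: residual 2*(6*k**4 + 50*k**3 + 51*k**2 + 37*k + 31)/(k**2 + 11*k + 30) ≠ 0.

s_(k+1) = (-2*k**5 - 15*k**4 - 38*k**3 - 50*k**2 - 39*k + 4)/(k + 6)
s_(k+1) − s_k = (-8*k**5 - 85*k**4 - 246*k**3 - 250*k**2 - 191*k - 88)/(k**2 + 11*k + 30)
(s_(k+1) − s_k) − t_k = 2*(6*k**4 + 50*k**3 + 51*k**2 + 37*k + 31)/(k**2 + 11*k + 30)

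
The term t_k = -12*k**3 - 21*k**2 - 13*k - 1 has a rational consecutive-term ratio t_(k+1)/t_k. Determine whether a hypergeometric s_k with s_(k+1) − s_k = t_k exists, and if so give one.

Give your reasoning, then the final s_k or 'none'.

r(k) = (12*k**3 + 57*k**2 + 91*k + 47)/(12*k**3 + 21*k**2 + 13*k + 1) after simplifying.
Normal form (A,B,C) = (1, 1, k**3 + 7*k**2/4 + 13*k/12 + 1/12).
Key eq: (1)·f(k+1) = (1)·f(k) + (k**3 + 7*k**2/4 + 13*k/12 + 1/12).
Degrees (0,0,3) ⇒ d ≤ 4.
Solving with deg f ≤ 4: f(k) = k*(3*k**3 + k**2 - k - 2)/12.
Get s_k = R·t_k = k*(-3*k**3 - k**2 + k + 2) with R(k) = B(k−1)f(k)/C(k) = k*(3*k**3 + k**2 - k - 2)/(12*k**3 + 21*k**2 + 13*k + 1).
Check: Δs_k = -12*k**3 - 21*k**2 - 13*k - 1. ✓

s_k = k*(-3*k**3 - k**2 + k + 2)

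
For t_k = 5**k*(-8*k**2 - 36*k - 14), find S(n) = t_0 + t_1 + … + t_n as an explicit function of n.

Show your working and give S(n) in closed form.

Compute t_(k+1)/t_k: get 5*(4*k**2 + 26*k + 29)/(4*k**2 + 18*k + 7).
Factor: A=5; B=1; C=k**2 + 9*k/2 + 7/4.
f must satisfy (5)·f(k+1) − (1)·f(k) = k**2 + 9*k/2 + 7/4.
deg f ≤ 2 (via 0,0,2).
Coefficient equations give f(k) = (k**2 + 2*k - 2)/4.
Certificate R = B(k−1)f/C = (k**2 + 2*k - 2)/(4*k**2 + 18*k + 7) gives s_k = 2*5**k*(-k**2 - 2*k + 2).
Check: Δs_k = 5**k*(-8*k**2 - 36*k - 14). ✓
s_(n+1) = 10*5**n*(-n**2 - 4*n - 1) and s_(0) = 4, so S(n) = -10*5**n*n**2 - 40*5**n*n - 10*5**n - 4.

S(n) = -10*5**n*n**2 - 40*5**n*n - 10*5**n - 4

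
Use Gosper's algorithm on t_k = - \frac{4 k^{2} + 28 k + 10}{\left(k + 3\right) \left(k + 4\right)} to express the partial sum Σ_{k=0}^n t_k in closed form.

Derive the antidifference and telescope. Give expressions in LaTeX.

Step 1: r(k) = (k + 3)*(14*k + 2*(k + 1)**2 + 19)/((k + 5)*(2*k**2 + 14*k + 5)).
So A=k + 3 and B=k + 5, with C=k**2 + 7*k + 5/2.
Solve (k + 3)·f(k+1) − (k + 4)·f(k) = k**2 + 7*k + 5/2.
Bound: deg f ≤ 2.
Solving with deg f ≤ 2: f(k) = k*(6*k - 1)/6.
So s_k = (B(k−1)f/C)·t_k = (k*(k + 4)*(6*k - 1)/(3*(2*k**2 + 14*k + 5)))·t_k = 2*k*(1 - 6*k)/(3*(k + 3)).
Δs = 2*(-2*k**2 - 14*k - 5)/(k**2 + 7*k + 12), as required.
Telescope: S(n) = s_(n+1) − s_(0) = 2*(-6*n**2 - 11*n - 5)/(3*(n + 4)) − (0) = 2*(-6*n**2 - 11*n - 5)/(3*(n + 4)).

S(n) = \frac{2 \left(- 6 n^{2} - 11 n - 5\right)}{3 \left(n + 4\right)}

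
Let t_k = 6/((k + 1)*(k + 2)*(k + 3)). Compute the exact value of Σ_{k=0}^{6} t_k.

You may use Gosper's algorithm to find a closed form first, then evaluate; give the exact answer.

Step 1: r(k) = (k + 1)/(k + 4).
Factor: A=k + 1; B=k + 4; C=1.
Set up (k + 1)·f(k+1) − (k + 3)·f(k) − (1) = 0.
From deg A=1, deg B=1, deg C=0: d=2.
Match coefficients ⇒ f(k) = k*(k + 3)/4.
R(k) = B(k−1)·f(k)/C(k) = k*(k + 3)**2/4; s_k = R·t_k = 3*k*(k + 3)/(2*(k + 1)*(k + 2)).
Check: Δs_k = 6/(k**3 + 6*k**2 + 11*k + 6). ✓
Σ_(k=0)^(6) t_k = s_(7) − s_(0) = 35/24 − (0) = 35/24.

Σ = 35/24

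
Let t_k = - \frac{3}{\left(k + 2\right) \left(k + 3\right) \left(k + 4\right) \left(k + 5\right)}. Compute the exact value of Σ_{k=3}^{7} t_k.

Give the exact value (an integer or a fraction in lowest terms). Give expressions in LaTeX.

Compute t_(k+1)/t_k: get (k + 2)/(k + 6).
Factor: A=k + 2; B=k + 6; C=1.
Key eq: (k + 2)·f(k+1) = (k + 5)·f(k) + (1).
Bound: deg f ≤ 3.
A polynomial solution: f(k) = k*(k**2 + 9*k + 26)/72.
Certificate R = B(k−1)f/C = k*(k + 5)*(k**2 + 9*k + 26)/72 gives s_k = k*(-k**2 - 9*k - 26)/(24*(k + 2)*(k + 3)*(k + 4)).
Δs = -3/(k**4 + 14*k**3 + 71*k**2 + 154*k + 120), as required.
Σ_(k=3)^(7) t_k = s_(8) − s_(3) = -9/220 − (-31/840) = -37/9240.

Σ = -37/9240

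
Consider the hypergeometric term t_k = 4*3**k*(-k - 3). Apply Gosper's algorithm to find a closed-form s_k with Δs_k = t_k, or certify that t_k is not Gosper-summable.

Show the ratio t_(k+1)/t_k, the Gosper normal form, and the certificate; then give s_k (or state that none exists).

s_k = 3**k*(-2*k - 3)

r(k) = 3*(k + 4)/(k + 3) after simplifying.
Factor: A=3; B=1; C=k + 3.
Key eq: (3)·f(k+1) = (1)·f(k) + (k + 3).
Degrees (0,0,1) ⇒ d ≤ 1.
Solving with deg f ≤ 1: f(k) = (2*k + 3)/4.
So s_k = (B(k−1)f/C)·t_k = ((2*k + 3)/(4*(k + 3)))·t_k = 3**k*(-2*k - 3).
s_(k+1) − s_k = 4*3**k*(-k - 3) = t_k.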